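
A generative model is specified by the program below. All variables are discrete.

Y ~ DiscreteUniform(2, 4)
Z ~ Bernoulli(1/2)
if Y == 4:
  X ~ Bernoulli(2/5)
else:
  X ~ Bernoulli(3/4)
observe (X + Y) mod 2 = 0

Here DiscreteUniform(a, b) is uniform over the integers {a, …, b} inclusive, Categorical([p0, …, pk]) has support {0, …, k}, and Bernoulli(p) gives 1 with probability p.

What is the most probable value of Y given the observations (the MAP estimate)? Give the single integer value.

argmax_v P(Y = v | obs) = 3

Enumerate traces; 6 have nonzero weight after conditioning:
  (Y=2, Z=0, X=0) weight 1/24
  (Y=2, Z=1, X=0) weight 1/24
  (Y=3, Z=0, X=1) weight 1/8
  (Y=3, Z=1, X=1) weight 1/8
  (Y=4, Z=0, X=0) weight 1/10
  (Y=4, Z=1, X=0) weight 1/10
Group by Y:
  weight(Y=2) = 1/12
  weight(Y=3) = 1/4
  weight(Y=4) = 1/5
Total weight = 1/12 + 1/4 + 1/5 = 8/15
P(Y=2 | obs) = 1/12 / 8/15 = 5/32
P(Y=3 | obs) = 1/4 / 8/15 = 15/32
P(Y=4 | obs) = 1/5 / 8/15 = 3/8
argmax = 3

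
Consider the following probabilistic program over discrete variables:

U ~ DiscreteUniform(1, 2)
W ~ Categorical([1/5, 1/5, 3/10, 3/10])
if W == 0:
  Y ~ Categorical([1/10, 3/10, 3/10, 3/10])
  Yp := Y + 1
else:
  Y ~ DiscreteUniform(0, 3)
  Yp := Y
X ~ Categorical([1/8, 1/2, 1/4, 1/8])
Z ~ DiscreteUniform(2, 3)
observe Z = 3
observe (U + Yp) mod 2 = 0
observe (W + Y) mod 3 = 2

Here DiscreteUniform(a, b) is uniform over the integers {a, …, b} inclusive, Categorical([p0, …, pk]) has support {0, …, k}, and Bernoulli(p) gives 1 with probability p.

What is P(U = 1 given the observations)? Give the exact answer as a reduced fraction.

P(U = 1 | obs) = 37/67

Enumerate traces; 20 have nonzero weight after conditioning:
  (U=1, W=0, Y=2, X=0, Z=3) weight 3/1600
  (U=1, W=0, Y=2, X=1, Z=3) weight 3/400
  (U=1, W=0, Y=2, X=2, Z=3) weight 3/800
  (U=1, W=0, Y=2, X=3, Z=3) weight 3/1600
  (U=1, W=1, Y=1, X=0, Z=3) weight 1/640
  (U=1, W=1, Y=1, X=1, Z=3) weight 1/160
  (U=1, W=1, Y=1, X=2, Z=3) weight 1/320
  (U=1, W=1, Y=1, X=3, Z=3) weight 1/640
  (U=2, W=2, Y=0, X=0, Z=3) weight 3/1280
  … 11 more
Group by U:
  weight(U=1) = 37/800
  weight(U=2) = 3/80
Total weight = 37/800 + 3/80 = 67/800
P(U=1 | obs) = 37/800 / 67/800 = 37/67
P(U=2 | obs) = 3/80 / 67/800 = 30/67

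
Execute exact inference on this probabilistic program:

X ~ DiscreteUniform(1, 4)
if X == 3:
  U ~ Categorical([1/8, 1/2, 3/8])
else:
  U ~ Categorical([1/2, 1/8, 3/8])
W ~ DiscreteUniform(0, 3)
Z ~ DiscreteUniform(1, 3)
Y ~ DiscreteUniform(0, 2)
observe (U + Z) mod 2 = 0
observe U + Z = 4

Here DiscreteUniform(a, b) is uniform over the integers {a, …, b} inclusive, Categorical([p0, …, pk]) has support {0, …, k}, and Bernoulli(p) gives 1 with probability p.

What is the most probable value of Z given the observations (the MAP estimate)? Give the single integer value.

Enumerate traces; 96 have nonzero weight after conditioning:
  (X=1, U=1, W=0, Z=3, Y=0) weight 1/1152
  (X=1, U=1, W=0, Z=3, Y=1) weight 1/1152
  (X=1, U=1, W=0, Z=3, Y=2) weight 1/1152
  (X=1, U=1, W=1, Z=3, Y=0) weight 1/1152
  (X=1, U=1, W=1, Z=3, Y=1) weight 1/1152
  (X=1, U=1, W=1, Z=3, Y=2) weight 1/1152
  (X=1, U=1, W=2, Z=3, Y=0) weight 1/1152
  (X=1, U=1, W=2, Z=3, Y=1) weight 1/1152
  (X=1, U=2, W=0, Z=2, Y=0) weight 1/384
  … 87 more
Group by Z:
  weight(Z=2) = 1/8
  weight(Z=3) = 7/96
Total weight = 1/8 + 7/96 = 19/96
P(Z=2 | obs) = 1/8 / 19/96 = 12/19
P(Z=3 | obs) = 7/96 / 19/96 = 7/19
argmax = 2

argmax_v P(Z = v | obs) = 2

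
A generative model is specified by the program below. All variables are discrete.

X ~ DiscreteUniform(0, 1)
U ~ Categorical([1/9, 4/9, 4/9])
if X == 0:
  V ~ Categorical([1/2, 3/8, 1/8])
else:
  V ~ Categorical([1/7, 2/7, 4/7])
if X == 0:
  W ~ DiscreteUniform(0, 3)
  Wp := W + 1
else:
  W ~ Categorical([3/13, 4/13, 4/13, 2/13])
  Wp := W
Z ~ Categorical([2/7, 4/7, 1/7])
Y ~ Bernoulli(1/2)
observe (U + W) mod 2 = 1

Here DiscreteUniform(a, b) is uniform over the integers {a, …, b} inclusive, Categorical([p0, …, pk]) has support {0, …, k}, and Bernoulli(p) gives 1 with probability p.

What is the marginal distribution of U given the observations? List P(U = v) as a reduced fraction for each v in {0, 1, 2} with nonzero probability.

P(U=0) = 25/233, P(U=1) = 108/233, P(U=2) = 100/233

Enumerate traces; 216 have nonzero weight after conditioning:
  (X=0, U=0, V=0, W=1, Z=0, Y=0) weight 1/1008
  (X=0, U=0, V=0, W=1, Z=0, Y=1) weight 1/1008
  (X=0, U=0, V=0, W=1, Z=1, Y=0) weight 1/504
  (X=0, U=0, V=0, W=1, Z=1, Y=1) weight 1/504
  (X=0, U=0, V=0, W=1, Z=2, Y=0) weight 1/2016
  (X=0, U=0, V=0, W=1, Z=2, Y=1) weight 1/2016
  (X=0, U=0, V=0, W=3, Z=0, Y=0) weight 1/1008
  (X=0, U=0, V=0, W=3, Z=0, Y=1) weight 1/1008
  (X=0, U=1, V=0, W=0, Z=0, Y=0) weight 1/252
  (X=0, U=2, V=0, W=1, Z=0, Y=0) weight 1/252
  … 206 more
Group by U:
  weight(U=0) = 25/468
  weight(U=1) = 3/13
  weight(U=2) = 25/117
Total weight = 25/468 + 3/13 + 25/117 = 233/468
P(U=0 | obs) = 25/468 / 233/468 = 25/233
P(U=1 | obs) = 3/13 / 233/468 = 108/233
P(U=2 | obs) = 25/117 / 233/468 = 100/233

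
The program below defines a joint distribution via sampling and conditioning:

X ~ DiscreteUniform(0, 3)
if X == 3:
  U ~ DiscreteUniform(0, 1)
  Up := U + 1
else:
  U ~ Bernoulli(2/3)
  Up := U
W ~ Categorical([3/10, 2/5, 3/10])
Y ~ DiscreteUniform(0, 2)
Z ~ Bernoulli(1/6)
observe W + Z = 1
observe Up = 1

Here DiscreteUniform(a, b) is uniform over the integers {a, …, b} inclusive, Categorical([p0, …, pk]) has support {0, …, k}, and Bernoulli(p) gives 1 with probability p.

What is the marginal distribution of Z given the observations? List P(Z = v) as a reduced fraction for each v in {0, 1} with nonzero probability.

Enumerate traces; 24 have nonzero weight after conditioning:
  (X=0, U=1, W=0, Y=0, Z=1) weight 1/360
  (X=0, U=1, W=0, Y=1, Z=1) weight 1/360
  (X=0, U=1, W=0, Y=2, Z=1) weight 1/360
  (X=0, U=1, W=1, Y=0, Z=0) weight 1/54
  (X=0, U=1, W=1, Y=1, Z=0) weight 1/54
  (X=0, U=1, W=1, Y=2, Z=0) weight 1/54
  (X=1, U=1, W=0, Y=0, Z=1) weight 1/360
  (X=1, U=1, W=0, Y=1, Z=1) weight 1/360
  … 16 more
Group by Z:
  weight(Z=0) = 5/24
  weight(Z=1) = 1/32
Total weight = 5/24 + 1/32 = 23/96
P(Z=0 | obs) = 5/24 / 23/96 = 20/23
P(Z=1 | obs) = 1/32 / 23/96 = 3/23

P(Z=0) = 20/23, P(Z=1) = 3/23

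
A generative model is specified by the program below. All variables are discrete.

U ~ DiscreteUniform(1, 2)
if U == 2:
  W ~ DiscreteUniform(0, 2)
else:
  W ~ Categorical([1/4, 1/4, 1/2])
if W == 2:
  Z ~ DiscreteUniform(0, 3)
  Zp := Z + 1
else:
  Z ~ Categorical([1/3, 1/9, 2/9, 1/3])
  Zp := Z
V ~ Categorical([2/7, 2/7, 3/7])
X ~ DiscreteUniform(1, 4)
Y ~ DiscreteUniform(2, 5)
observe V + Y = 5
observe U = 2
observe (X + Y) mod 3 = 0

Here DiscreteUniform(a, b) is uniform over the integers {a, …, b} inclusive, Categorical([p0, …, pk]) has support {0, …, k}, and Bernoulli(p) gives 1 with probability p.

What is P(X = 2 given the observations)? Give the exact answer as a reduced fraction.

P(X = 2 | obs) = 2/9

Enumerate traces; 48 have nonzero weight after conditioning:
  (U=2, W=0, Z=0, V=0, X=1, Y=5) weight 1/1008
  (U=2, W=0, Z=0, V=0, X=4, Y=5) weight 1/1008
  (U=2, W=0, Z=0, V=1, X=2, Y=4) weight 1/1008
  (U=2, W=0, Z=0, V=2, X=3, Y=3) weight 1/672
  (U=2, W=0, Z=1, V=0, X=1, Y=5) weight 1/3024
  (U=2, W=0, Z=1, V=0, X=4, Y=5) weight 1/3024
  (U=2, W=0, Z=1, V=1, X=2, Y=4) weight 1/3024
  (U=2, W=0, Z=1, V=2, X=3, Y=3) weight 1/2016
  … 40 more
Group by X:
  weight(X=1) = 1/112
  weight(X=2) = 1/112
  weight(X=3) = 3/224
  weight(X=4) = 1/112
Total weight = 1/112 + 1/112 + 3/224 + 1/112 = 9/224
P(X=1 | obs) = 1/112 / 9/224 = 2/9
P(X=2 | obs) = 1/112 / 9/224 = 2/9
P(X=3 | obs) = 3/224 / 9/224 = 1/3
P(X=4 | obs) = 1/112 / 9/224 = 2/9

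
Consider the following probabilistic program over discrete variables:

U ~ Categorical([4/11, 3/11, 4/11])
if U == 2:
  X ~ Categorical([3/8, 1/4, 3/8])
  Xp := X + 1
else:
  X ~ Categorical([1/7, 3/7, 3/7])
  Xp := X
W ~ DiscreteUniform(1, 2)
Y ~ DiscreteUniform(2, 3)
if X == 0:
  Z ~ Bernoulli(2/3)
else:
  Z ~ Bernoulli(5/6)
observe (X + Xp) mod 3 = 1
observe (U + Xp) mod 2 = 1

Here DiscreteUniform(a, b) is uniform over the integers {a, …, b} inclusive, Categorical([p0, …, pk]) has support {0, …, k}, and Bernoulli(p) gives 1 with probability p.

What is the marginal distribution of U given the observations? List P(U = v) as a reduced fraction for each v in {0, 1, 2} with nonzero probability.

Enumerate traces; 16 have nonzero weight after conditioning:
  (U=1, X=2, W=1, Y=2, Z=0) weight 3/616
  (U=1, X=2, W=1, Y=2, Z=1) weight 15/616
  (U=1, X=2, W=1, Y=3, Z=0) weight 3/616
  (U=1, X=2, W=1, Y=3, Z=1) weight 15/616
  (U=1, X=2, W=2, Y=2, Z=0) weight 3/616
  (U=1, X=2, W=2, Y=2, Z=1) weight 15/616
  (U=1, X=2, W=2, Y=3, Z=0) weight 3/616
  (U=1, X=2, W=2, Y=3, Z=1) weight 15/616
  (U=2, X=0, W=1, Y=2, Z=0) weight 1/88
  … 7 more
Group by U:
  weight(U=1) = 9/77
  weight(U=2) = 3/22
Total weight = 9/77 + 3/22 = 39/154
P(U=1 | obs) = 9/77 / 39/154 = 6/13
P(U=2 | obs) = 3/22 / 39/154 = 7/13

P(U=1) = 6/13, P(U=2) = 7/13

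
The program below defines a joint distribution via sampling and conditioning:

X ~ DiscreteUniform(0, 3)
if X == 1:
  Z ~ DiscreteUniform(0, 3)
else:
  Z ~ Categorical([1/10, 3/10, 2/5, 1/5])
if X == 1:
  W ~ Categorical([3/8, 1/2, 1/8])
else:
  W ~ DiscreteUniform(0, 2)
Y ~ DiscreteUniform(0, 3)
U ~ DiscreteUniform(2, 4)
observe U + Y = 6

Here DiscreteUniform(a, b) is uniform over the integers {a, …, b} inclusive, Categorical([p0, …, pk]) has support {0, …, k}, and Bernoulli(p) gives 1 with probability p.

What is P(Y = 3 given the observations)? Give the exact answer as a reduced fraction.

Enumerate traces; 96 have nonzero weight after conditioning:
  (X=0, Z=0, W=0, Y=2, U=4) weight 1/1440
  (X=0, Z=0, W=0, Y=3, U=3) weight 1/1440
  (X=0, Z=0, W=1, Y=2, U=4) weight 1/1440
  (X=0, Z=0, W=1, Y=3, U=3) weight 1/1440
  (X=0, Z=0, W=2, Y=2, U=4) weight 1/1440
  (X=0, Z=0, W=2, Y=3, U=3) weight 1/1440
  (X=0, Z=1, W=0, Y=2, U=4) weight 1/480
  (X=0, Z=1, W=0, Y=3, U=3) weight 1/480
  … 88 more
Group by Y:
  weight(Y=2) = 1/12
  weight(Y=3) = 1/12
Total weight = 1/12 + 1/12 = 1/6
P(Y=2 | obs) = 1/12 / 1/6 = 1/2
P(Y=3 | obs) = 1/12 / 1/6 = 1/2

P(Y = 3 | obs) = 1/2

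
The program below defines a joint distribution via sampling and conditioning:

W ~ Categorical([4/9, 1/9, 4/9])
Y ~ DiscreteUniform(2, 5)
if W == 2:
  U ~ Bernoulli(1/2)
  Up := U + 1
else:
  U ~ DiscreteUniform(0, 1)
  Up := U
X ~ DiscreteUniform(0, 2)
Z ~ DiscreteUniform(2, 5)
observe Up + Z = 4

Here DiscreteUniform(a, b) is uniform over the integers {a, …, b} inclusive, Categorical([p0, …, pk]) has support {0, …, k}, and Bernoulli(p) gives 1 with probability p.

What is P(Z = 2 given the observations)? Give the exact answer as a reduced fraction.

P(Z = 2 | obs) = 2/9

Enumerate traces; 72 have nonzero weight after conditioning:
  (W=0, Y=2, U=0, X=0, Z=4) weight 1/216
  (W=0, Y=2, U=0, X=1, Z=4) weight 1/216
  (W=0, Y=2, U=0, X=2, Z=4) weight 1/216
  (W=0, Y=2, U=1, X=0, Z=3) weight 1/216
  (W=0, Y=2, U=1, X=1, Z=3) weight 1/216
  (W=0, Y=2, U=1, X=2, Z=3) weight 1/216
  (W=0, Y=3, U=0, X=0, Z=4) weight 1/216
  (W=0, Y=3, U=0, X=1, Z=4) weight 1/216
  (W=2, Y=2, U=1, X=0, Z=2) weight 1/216
  … 63 more
Group by Z:
  weight(Z=2) = 1/18
  weight(Z=3) = 1/8
  weight(Z=4) = 5/72
Total weight = 1/18 + 1/8 + 5/72 = 1/4
P(Z=2 | obs) = 1/18 / 1/4 = 2/9
P(Z=3 | obs) = 1/8 / 1/4 = 1/2
P(Z=4 | obs) = 5/72 / 1/4 = 5/18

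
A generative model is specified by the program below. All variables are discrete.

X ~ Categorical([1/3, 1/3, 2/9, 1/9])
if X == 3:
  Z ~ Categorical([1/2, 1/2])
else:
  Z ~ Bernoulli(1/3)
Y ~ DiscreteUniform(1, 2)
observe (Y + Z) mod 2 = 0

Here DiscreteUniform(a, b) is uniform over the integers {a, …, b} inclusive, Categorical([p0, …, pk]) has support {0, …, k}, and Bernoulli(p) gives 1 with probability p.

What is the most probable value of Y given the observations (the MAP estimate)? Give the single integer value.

argmax_v P(Y = v | obs) = 2

Enumerate traces; 8 have nonzero weight after conditioning:
  (X=0, Z=0, Y=2) weight 1/9
  (X=0, Z=1, Y=1) weight 1/18
  (X=1, Z=0, Y=2) weight 1/9
  (X=1, Z=1, Y=1) weight 1/18
  (X=2, Z=0, Y=2) weight 2/27
  (X=2, Z=1, Y=1) weight 1/27
  (X=3, Z=0, Y=2) weight 1/36
  (X=3, Z=1, Y=1) weight 1/36
Group by Y:
  weight(Y=1) = 19/108
  weight(Y=2) = 35/108
Total weight = 19/108 + 35/108 = 1/2
P(Y=1 | obs) = 19/108 / 1/2 = 19/54
P(Y=2 | obs) = 35/108 / 1/2 = 35/54
argmax = 2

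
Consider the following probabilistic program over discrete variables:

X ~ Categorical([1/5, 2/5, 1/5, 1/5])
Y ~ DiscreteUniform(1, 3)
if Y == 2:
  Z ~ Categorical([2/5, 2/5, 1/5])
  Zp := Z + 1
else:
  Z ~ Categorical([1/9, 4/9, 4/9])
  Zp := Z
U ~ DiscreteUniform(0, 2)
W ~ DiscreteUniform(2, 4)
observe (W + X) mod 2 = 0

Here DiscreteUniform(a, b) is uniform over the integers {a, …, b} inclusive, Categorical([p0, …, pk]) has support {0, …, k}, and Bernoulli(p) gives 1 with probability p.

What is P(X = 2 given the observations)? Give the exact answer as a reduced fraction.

Enumerate traces; 162 have nonzero weight after conditioning:
  (X=0, Y=1, Z=0, U=0, W=2) weight 1/1215
  (X=0, Y=1, Z=0, U=0, W=4) weight 1/1215
  (X=0, Y=1, Z=0, U=1, W=2) weight 1/1215
  (X=0, Y=1, Z=0, U=1, W=4) weight 1/1215
  (X=0, Y=1, Z=0, U=2, W=2) weight 1/1215
  (X=0, Y=1, Z=0, U=2, W=4) weight 1/1215
  (X=0, Y=1, Z=1, U=0, W=2) weight 4/1215
  (X=0, Y=1, Z=1, U=0, W=4) weight 4/1215
  (X=1, Y=1, Z=0, U=0, W=3) weight 2/1215
  (X=2, Y=1, Z=0, U=0, W=2) weight 1/1215
  … 152 more
Group by X:
  weight(X=0) = 2/15
  weight(X=1) = 2/15
  weight(X=2) = 2/15
  weight(X=3) = 1/15
Total weight = 2/15 + 2/15 + 2/15 + 1/15 = 7/15
P(X=0 | obs) = 2/15 / 7/15 = 2/7
P(X=1 | obs) = 2/15 / 7/15 = 2/7
P(X=2 | obs) = 2/15 / 7/15 = 2/7
P(X=3 | obs) = 1/15 / 7/15 = 1/7

P(X = 2 | obs) = 2/7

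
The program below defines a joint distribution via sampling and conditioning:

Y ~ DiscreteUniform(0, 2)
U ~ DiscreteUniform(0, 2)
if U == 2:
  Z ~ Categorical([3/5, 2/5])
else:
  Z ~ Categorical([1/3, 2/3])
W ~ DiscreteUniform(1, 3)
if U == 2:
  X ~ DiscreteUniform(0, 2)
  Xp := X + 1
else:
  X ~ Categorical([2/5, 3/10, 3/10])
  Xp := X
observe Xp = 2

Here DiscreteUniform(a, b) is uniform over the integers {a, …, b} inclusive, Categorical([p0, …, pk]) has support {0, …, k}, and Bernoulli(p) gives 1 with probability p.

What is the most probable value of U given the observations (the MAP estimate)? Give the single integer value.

argmax_v P(U = v | obs) = 2

Enumerate traces; 54 have nonzero weight after conditioning:
  (Y=0, U=0, Z=0, W=1, X=2) weight 1/270
  (Y=0, U=0, Z=0, W=2, X=2) weight 1/270
  (Y=0, U=0, Z=0, W=3, X=2) weight 1/270
  (Y=0, U=0, Z=1, W=1, X=2) weight 1/135
  (Y=0, U=0, Z=1, W=2, X=2) weight 1/135
  (Y=0, U=0, Z=1, W=3, X=2) weight 1/135
  (Y=0, U=1, Z=0, W=1, X=2) weight 1/270
  (Y=0, U=1, Z=0, W=2, X=2) weight 1/270
  (Y=0, U=2, Z=0, W=1, X=1) weight 1/135
  … 45 more
Group by U:
  weight(U=0) = 1/10
  weight(U=1) = 1/10
  weight(U=2) = 1/9
Total weight = 1/10 + 1/10 + 1/9 = 14/45
P(U=0 | obs) = 1/10 / 14/45 = 9/28
P(U=1 | obs) = 1/10 / 14/45 = 9/28
P(U=2 | obs) = 1/9 / 14/45 = 5/14
argmax = 2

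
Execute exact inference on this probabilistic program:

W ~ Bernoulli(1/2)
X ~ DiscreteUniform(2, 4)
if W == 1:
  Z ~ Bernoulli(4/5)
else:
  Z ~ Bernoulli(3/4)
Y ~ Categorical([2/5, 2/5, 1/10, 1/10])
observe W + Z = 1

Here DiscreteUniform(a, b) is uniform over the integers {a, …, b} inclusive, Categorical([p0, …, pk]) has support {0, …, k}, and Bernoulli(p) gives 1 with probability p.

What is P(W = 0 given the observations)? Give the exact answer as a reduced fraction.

Enumerate traces; 24 have nonzero weight after conditioning:
  (W=0, X=2, Z=1, Y=0) weight 1/20
  (W=0, X=2, Z=1, Y=1) weight 1/20
  (W=0, X=2, Z=1, Y=2) weight 1/80
  (W=0, X=2, Z=1, Y=3) weight 1/80
  (W=0, X=3, Z=1, Y=0) weight 1/20
  (W=0, X=3, Z=1, Y=1) weight 1/20
  (W=0, X=3, Z=1, Y=2) weight 1/80
  (W=0, X=3, Z=1, Y=3) weight 1/80
  (W=1, X=2, Z=0, Y=0) weight 1/75
  … 15 more
Group by W:
  weight(W=0) = 3/8
  weight(W=1) = 1/10
Total weight = 3/8 + 1/10 = 19/40
P(W=0 | obs) = 3/8 / 19/40 = 15/19
P(W=1 | obs) = 1/10 / 19/40 = 4/19

P(W = 0 | obs) = 15/19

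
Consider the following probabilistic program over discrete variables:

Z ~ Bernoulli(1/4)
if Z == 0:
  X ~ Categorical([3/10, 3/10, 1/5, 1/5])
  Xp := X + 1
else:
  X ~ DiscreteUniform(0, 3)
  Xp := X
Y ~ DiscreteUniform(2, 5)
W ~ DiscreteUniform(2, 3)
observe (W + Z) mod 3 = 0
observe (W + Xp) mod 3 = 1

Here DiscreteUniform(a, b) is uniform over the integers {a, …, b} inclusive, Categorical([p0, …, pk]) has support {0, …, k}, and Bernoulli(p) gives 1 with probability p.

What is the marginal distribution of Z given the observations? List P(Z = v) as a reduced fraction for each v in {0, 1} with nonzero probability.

P(Z=0) = 6/7, P(Z=1) = 1/7

Enumerate traces; 12 have nonzero weight after conditioning:
  (Z=0, X=0, Y=2, W=3) weight 9/320
  (Z=0, X=0, Y=3, W=3) weight 9/320
  (Z=0, X=0, Y=4, W=3) weight 9/320
  (Z=0, X=0, Y=5, W=3) weight 9/320
  (Z=0, X=3, Y=2, W=3) weight 3/160
  (Z=0, X=3, Y=3, W=3) weight 3/160
  (Z=0, X=3, Y=4, W=3) weight 3/160
  (Z=0, X=3, Y=5, W=3) weight 3/160
  (Z=1, X=2, Y=2, W=2) weight 1/128
  … 3 more
Group by Z:
  weight(Z=0) = 3/16
  weight(Z=1) = 1/32
Total weight = 3/16 + 1/32 = 7/32
P(Z=0 | obs) = 3/16 / 7/32 = 6/7
P(Z=1 | obs) = 1/32 / 7/32 = 1/7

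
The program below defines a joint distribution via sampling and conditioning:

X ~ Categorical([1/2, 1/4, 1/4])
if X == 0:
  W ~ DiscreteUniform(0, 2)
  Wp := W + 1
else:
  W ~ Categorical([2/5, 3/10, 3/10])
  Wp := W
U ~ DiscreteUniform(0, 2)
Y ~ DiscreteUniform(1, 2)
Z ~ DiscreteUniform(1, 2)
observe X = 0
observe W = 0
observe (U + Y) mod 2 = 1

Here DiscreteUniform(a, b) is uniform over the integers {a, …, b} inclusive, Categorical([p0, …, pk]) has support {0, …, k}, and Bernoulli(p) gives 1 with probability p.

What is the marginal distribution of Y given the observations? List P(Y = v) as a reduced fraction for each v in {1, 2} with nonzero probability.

Enumerate traces; 6 have nonzero weight after conditioning:
  (X=0, W=0, U=0, Y=1, Z=1) weight 1/72
  (X=0, W=0, U=0, Y=1, Z=2) weight 1/72
  (X=0, W=0, U=1, Y=2, Z=1) weight 1/72
  (X=0, W=0, U=1, Y=2, Z=2) weight 1/72
  (X=0, W=0, U=2, Y=1, Z=1) weight 1/72
  (X=0, W=0, U=2, Y=1, Z=2) weight 1/72
Group by Y:
  weight(Y=1) = 1/18
  weight(Y=2) = 1/36
Total weight = 1/18 + 1/36 = 1/12
P(Y=1 | obs) = 1/18 / 1/12 = 2/3
P(Y=2 | obs) = 1/36 / 1/12 = 1/3

P(Y=1) = 2/3, P(Y=2) = 1/3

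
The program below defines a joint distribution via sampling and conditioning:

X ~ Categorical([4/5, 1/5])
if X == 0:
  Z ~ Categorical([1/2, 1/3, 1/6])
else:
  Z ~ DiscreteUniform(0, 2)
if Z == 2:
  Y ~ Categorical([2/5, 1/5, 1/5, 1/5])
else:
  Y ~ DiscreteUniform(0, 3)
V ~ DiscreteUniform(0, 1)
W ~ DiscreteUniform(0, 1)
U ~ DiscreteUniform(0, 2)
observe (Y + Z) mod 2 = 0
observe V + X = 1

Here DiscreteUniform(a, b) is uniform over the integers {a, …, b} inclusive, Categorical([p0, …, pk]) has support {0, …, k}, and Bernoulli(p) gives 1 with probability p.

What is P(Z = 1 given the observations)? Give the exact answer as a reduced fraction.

Enumerate traces; 72 have nonzero weight after conditioning:
  (X=0, Z=0, Y=0, V=1, W=0, U=0) weight 1/120
  (X=0, Z=0, Y=0, V=1, W=0, U=1) weight 1/120
  (X=0, Z=0, Y=0, V=1, W=0, U=2) weight 1/120
  (X=0, Z=0, Y=0, V=1, W=1, U=0) weight 1/120
  (X=0, Z=0, Y=0, V=1, W=1, U=1) weight 1/120
  (X=0, Z=0, Y=0, V=1, W=1, U=2) weight 1/120
  (X=0, Z=0, Y=2, V=1, W=0, U=0) weight 1/120
  (X=0, Z=0, Y=2, V=1, W=0, U=1) weight 1/120
  (X=0, Z=1, Y=1, V=1, W=0, U=0) weight 1/180
  (X=0, Z=2, Y=0, V=1, W=0, U=0) weight 1/225
  … 62 more
Group by Z:
  weight(Z=0) = 7/60
  weight(Z=1) = 1/12
  weight(Z=2) = 3/50
Total weight = 7/60 + 1/12 + 3/50 = 13/50
P(Z=0 | obs) = 7/60 / 13/50 = 35/78
P(Z=1 | obs) = 1/12 / 13/50 = 25/78
P(Z=2 | obs) = 3/50 / 13/50 = 3/13

P(Z = 1 | obs) = 25/78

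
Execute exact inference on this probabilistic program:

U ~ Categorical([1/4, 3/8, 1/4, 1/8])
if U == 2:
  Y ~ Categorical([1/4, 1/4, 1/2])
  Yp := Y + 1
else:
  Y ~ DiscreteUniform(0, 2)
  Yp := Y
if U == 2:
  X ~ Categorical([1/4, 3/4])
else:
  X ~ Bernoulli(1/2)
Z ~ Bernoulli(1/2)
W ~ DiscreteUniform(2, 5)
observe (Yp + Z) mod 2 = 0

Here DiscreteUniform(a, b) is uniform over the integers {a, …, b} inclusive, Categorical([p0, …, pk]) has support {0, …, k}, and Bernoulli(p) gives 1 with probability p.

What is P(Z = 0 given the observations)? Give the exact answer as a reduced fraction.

Enumerate traces; 96 have nonzero weight after conditioning:
  (U=0, Y=0, X=0, Z=0, W=2) weight 1/192
  (U=0, Y=0, X=0, Z=0, W=3) weight 1/192
  (U=0, Y=0, X=0, Z=0, W=4) weight 1/192
  (U=0, Y=0, X=0, Z=0, W=5) weight 1/192
  (U=0, Y=0, X=1, Z=0, W=2) weight 1/192
  (U=0, Y=0, X=1, Z=0, W=3) weight 1/192
  (U=0, Y=0, X=1, Z=0, W=4) weight 1/192
  (U=0, Y=0, X=1, Z=0, W=5) weight 1/192
  (U=0, Y=1, X=0, Z=1, W=2) weight 1/192
  … 87 more
Group by Z:
  weight(Z=0) = 9/32
  weight(Z=1) = 7/32
Total weight = 9/32 + 7/32 = 1/2
P(Z=0 | obs) = 9/32 / 1/2 = 9/16
P(Z=1 | obs) = 7/32 / 1/2 = 7/16

P(Z = 0 | obs) = 9/16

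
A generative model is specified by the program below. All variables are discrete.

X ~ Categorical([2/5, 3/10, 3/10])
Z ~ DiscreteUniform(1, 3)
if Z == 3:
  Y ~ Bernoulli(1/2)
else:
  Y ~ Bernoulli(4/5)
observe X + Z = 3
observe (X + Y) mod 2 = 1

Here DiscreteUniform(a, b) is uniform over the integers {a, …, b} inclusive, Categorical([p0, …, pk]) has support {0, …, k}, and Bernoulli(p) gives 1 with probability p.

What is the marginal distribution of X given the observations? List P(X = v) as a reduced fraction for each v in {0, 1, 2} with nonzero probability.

P(X=0) = 2/5, P(X=1) = 3/25, P(X=2) = 12/25

Enumerate traces; 3 have nonzero weight after conditioning:
  (X=0, Z=3, Y=1) weight 1/15
  (X=1, Z=2, Y=0) weight 1/50
  (X=2, Z=1, Y=1) weight 2/25
Group by X:
  weight(X=0) = 1/15
  weight(X=1) = 1/50
  weight(X=2) = 2/25
Total weight = 1/15 + 1/50 + 2/25 = 1/6
P(X=0 | obs) = 1/15 / 1/6 = 2/5
P(X=1 | obs) = 1/50 / 1/6 = 3/25
P(X=2 | obs) = 2/25 / 1/6 = 12/25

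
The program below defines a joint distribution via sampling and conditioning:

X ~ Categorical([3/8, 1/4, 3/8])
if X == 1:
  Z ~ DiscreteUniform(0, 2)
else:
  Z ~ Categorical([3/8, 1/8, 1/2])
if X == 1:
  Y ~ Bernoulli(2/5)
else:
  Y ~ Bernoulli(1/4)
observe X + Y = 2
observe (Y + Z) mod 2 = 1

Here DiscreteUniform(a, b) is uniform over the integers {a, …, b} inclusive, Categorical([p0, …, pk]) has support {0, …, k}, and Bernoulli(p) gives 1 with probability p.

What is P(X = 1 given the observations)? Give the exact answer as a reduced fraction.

Enumerate traces; 3 have nonzero weight after conditioning:
  (X=1, Z=0, Y=1) weight 1/30
  (X=1, Z=2, Y=1) weight 1/30
  (X=2, Z=1, Y=0) weight 9/256
Group by X:
  weight(X=1) = 1/15
  weight(X=2) = 9/256
Total weight = 1/15 + 9/256 = 391/3840
P(X=1 | obs) = 1/15 / 391/3840 = 256/391
P(X=2 | obs) = 9/256 / 391/3840 = 135/391

P(X = 1 | obs) = 256/391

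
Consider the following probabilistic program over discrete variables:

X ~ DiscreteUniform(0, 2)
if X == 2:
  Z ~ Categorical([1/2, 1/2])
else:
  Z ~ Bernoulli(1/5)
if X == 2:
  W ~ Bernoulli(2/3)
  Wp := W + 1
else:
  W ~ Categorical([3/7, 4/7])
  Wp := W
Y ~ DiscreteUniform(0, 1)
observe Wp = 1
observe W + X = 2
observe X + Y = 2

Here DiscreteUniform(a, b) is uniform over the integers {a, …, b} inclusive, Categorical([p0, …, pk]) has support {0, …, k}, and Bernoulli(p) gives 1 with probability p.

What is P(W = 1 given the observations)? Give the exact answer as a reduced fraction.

P(W = 1 | obs) = 12/19

Enumerate traces; 4 have nonzero weight after conditioning:
  (X=1, Z=0, W=1, Y=1) weight 8/105
  (X=1, Z=1, W=1, Y=1) weight 2/105
  (X=2, Z=0, W=0, Y=0) weight 1/36
  (X=2, Z=1, W=0, Y=0) weight 1/36
Group by W:
  weight(W=0) = 1/18
  weight(W=1) = 2/21
Total weight = 1/18 + 2/21 = 19/126
P(W=0 | obs) = 1/18 / 19/126 = 7/19
P(W=1 | obs) = 2/21 / 19/126 = 12/19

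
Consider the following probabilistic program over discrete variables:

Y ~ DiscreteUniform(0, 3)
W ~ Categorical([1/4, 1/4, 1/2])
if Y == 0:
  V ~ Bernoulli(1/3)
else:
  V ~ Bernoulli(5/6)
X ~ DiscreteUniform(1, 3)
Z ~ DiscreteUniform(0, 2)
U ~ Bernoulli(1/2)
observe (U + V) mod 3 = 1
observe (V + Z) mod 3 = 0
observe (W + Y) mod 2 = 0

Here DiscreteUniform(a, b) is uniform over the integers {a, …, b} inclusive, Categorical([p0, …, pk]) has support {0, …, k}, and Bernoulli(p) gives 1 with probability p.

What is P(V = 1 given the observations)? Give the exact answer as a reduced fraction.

P(V = 1 | obs) = 31/48

Enumerate traces; 36 have nonzero weight after conditioning:
  (Y=0, W=0, V=0, X=1, Z=0, U=1) weight 1/432
  (Y=0, W=0, V=0, X=2, Z=0, U=1) weight 1/432
  (Y=0, W=0, V=0, X=3, Z=0, U=1) weight 1/432
  (Y=0, W=0, V=1, X=1, Z=2, U=0) weight 1/864
  (Y=0, W=0, V=1, X=2, Z=2, U=0) weight 1/864
  (Y=0, W=0, V=1, X=3, Z=2, U=0) weight 1/864
  (Y=0, W=2, V=0, X=1, Z=0, U=1) weight 1/216
  (Y=0, W=2, V=0, X=2, Z=0, U=1) weight 1/216
  … 28 more
Group by V:
  weight(V=0) = 17/576
  weight(V=1) = 31/576
Total weight = 17/576 + 31/576 = 1/12
P(V=0 | obs) = 17/576 / 1/12 = 17/48
P(V=1 | obs) = 31/576 / 1/12 = 31/48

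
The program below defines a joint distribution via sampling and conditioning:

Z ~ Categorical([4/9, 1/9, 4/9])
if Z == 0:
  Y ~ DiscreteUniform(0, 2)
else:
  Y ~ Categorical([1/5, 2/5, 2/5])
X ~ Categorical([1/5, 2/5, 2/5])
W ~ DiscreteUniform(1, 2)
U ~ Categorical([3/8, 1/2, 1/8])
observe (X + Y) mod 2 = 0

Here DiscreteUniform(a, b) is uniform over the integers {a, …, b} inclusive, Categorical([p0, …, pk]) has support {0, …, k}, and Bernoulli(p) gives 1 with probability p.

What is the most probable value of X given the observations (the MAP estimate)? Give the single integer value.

argmax_v P(X = v | obs) = 2

Enumerate traces; 90 have nonzero weight after conditioning:
  (Z=0, Y=0, X=0, W=1, U=0) weight 1/180
  (Z=0, Y=0, X=0, W=1, U=1) weight 1/135
  (Z=0, Y=0, X=0, W=1, U=2) weight 1/540
  (Z=0, Y=0, X=0, W=2, U=0) weight 1/180
  (Z=0, Y=0, X=0, W=2, U=1) weight 1/135
  (Z=0, Y=0, X=0, W=2, U=2) weight 1/540
  (Z=0, Y=0, X=2, W=1, U=0) weight 1/90
  (Z=0, Y=0, X=2, W=1, U=1) weight 2/135
  (Z=0, Y=1, X=1, W=1, U=0) weight 1/90
  … 81 more
Group by X:
  weight(X=0) = 17/135
  weight(X=1) = 4/27
  weight(X=2) = 34/135
Total weight = 17/135 + 4/27 + 34/135 = 71/135
P(X=0 | obs) = 17/135 / 71/135 = 17/71
P(X=1 | obs) = 4/27 / 71/135 = 20/71
P(X=2 | obs) = 34/135 / 71/135 = 34/71
argmax = 2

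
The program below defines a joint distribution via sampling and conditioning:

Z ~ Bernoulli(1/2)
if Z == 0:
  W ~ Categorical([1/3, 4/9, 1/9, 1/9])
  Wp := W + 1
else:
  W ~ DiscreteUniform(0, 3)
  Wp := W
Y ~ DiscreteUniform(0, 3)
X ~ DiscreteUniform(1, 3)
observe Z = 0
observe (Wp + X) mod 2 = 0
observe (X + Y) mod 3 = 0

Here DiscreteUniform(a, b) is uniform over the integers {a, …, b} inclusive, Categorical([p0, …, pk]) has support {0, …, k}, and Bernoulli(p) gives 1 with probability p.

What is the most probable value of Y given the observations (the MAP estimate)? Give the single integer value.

Enumerate traces; 8 have nonzero weight after conditioning:
  (Z=0, W=0, Y=0, X=3) weight 1/72
  (Z=0, W=0, Y=2, X=1) weight 1/72
  (Z=0, W=0, Y=3, X=3) weight 1/72
  (Z=0, W=1, Y=1, X=2) weight 1/54
  (Z=0, W=2, Y=0, X=3) weight 1/216
  (Z=0, W=2, Y=2, X=1) weight 1/216
  (Z=0, W=2, Y=3, X=3) weight 1/216
  (Z=0, W=3, Y=1, X=2) weight 1/216
Group by Y:
  weight(Y=0) = 1/54
  weight(Y=1) = 5/216
  weight(Y=2) = 1/54
  weight(Y=3) = 1/54
Total weight = 1/54 + 5/216 + 1/54 + 1/54 = 17/216
P(Y=0 | obs) = 1/54 / 17/216 = 4/17
P(Y=1 | obs) = 5/216 / 17/216 = 5/17
P(Y=2 | obs) = 1/54 / 17/216 = 4/17
P(Y=3 | obs) = 1/54 / 17/216 = 4/17
argmax = 1

argmax_v P(Y = v | obs) = 1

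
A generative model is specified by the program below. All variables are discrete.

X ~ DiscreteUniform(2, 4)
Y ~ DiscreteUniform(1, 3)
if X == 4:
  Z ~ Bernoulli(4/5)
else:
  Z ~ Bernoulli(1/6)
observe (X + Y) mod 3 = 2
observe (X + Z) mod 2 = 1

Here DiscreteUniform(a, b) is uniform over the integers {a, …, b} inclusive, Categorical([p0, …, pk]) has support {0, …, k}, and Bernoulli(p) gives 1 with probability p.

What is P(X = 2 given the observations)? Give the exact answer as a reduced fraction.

P(X = 2 | obs) = 5/54

Enumerate traces; 3 have nonzero weight after conditioning:
  (X=2, Y=3, Z=1) weight 1/54
  (X=3, Y=2, Z=0) weight 5/54
  (X=4, Y=1, Z=1) weight 4/45
Group by X:
  weight(X=2) = 1/54
  weight(X=3) = 5/54
  weight(X=4) = 4/45
Total weight = 1/54 + 5/54 + 4/45 = 1/5
P(X=2 | obs) = 1/54 / 1/5 = 5/54
P(X=3 | obs) = 5/54 / 1/5 = 25/54
P(X=4 | obs) = 4/45 / 1/5 = 4/9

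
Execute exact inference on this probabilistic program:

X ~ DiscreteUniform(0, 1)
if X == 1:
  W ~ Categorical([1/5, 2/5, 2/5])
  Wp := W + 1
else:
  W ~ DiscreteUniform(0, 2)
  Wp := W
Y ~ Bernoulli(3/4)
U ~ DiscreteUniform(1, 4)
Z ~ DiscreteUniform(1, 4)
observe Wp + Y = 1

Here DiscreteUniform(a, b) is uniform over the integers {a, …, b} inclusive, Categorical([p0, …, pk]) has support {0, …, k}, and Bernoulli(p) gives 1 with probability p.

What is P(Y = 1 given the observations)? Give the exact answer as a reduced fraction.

Enumerate traces; 48 have nonzero weight after conditioning:
  (X=0, W=0, Y=1, U=1, Z=1) weight 1/128
  (X=0, W=0, Y=1, U=1, Z=2) weight 1/128
  (X=0, W=0, Y=1, U=1, Z=3) weight 1/128
  (X=0, W=0, Y=1, U=1, Z=4) weight 1/128
  (X=0, W=0, Y=1, U=2, Z=1) weight 1/128
  (X=0, W=0, Y=1, U=2, Z=2) weight 1/128
  (X=0, W=0, Y=1, U=2, Z=3) weight 1/128
  (X=0, W=0, Y=1, U=2, Z=4) weight 1/128
  (X=0, W=1, Y=0, U=1, Z=1) weight 1/384
  … 39 more
Group by Y:
  weight(Y=0) = 1/15
  weight(Y=1) = 1/8
Total weight = 1/15 + 1/8 = 23/120
P(Y=0 | obs) = 1/15 / 23/120 = 8/23
P(Y=1 | obs) = 1/8 / 23/120 = 15/23

P(Y = 1 | obs) = 15/23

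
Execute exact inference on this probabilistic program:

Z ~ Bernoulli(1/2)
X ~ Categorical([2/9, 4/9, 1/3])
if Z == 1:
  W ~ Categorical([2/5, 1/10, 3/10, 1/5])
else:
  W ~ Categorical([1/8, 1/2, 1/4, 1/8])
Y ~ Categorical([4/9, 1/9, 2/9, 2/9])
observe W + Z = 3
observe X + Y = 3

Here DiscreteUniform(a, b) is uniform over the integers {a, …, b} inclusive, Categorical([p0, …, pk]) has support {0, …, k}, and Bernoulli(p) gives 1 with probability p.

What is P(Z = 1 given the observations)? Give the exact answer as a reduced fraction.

Enumerate traces; 6 have nonzero weight after conditioning:
  (Z=0, X=0, W=3, Y=3) weight 1/324
  (Z=0, X=1, W=3, Y=2) weight 1/162
  (Z=0, X=2, W=3, Y=1) weight 1/432
  (Z=1, X=0, W=2, Y=3) weight 1/135
  (Z=1, X=1, W=2, Y=2) weight 2/135
  (Z=1, X=2, W=2, Y=1) weight 1/180
Group by Z:
  weight(Z=0) = 5/432
  weight(Z=1) = 1/36
Total weight = 5/432 + 1/36 = 17/432
P(Z=0 | obs) = 5/432 / 17/432 = 5/17
P(Z=1 | obs) = 1/36 / 17/432 = 12/17

P(Z = 1 | obs) = 12/17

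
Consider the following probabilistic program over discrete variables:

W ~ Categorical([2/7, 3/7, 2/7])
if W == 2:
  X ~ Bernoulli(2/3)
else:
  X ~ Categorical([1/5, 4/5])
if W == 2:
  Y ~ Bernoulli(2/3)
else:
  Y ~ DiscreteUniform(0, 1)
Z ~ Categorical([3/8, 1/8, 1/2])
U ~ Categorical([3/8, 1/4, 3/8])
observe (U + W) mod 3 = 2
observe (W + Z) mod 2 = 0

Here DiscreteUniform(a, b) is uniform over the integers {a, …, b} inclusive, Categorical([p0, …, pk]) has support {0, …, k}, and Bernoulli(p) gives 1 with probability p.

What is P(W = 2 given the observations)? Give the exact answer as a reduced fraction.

Enumerate traces; 20 have nonzero weight after conditioning:
  (W=0, X=0, Y=0, Z=0, U=2) weight 9/2240
  (W=0, X=0, Y=0, Z=2, U=2) weight 3/560
  (W=0, X=0, Y=1, Z=0, U=2) weight 9/2240
  (W=0, X=0, Y=1, Z=2, U=2) weight 3/560
  (W=0, X=1, Y=0, Z=0, U=2) weight 9/560
  (W=0, X=1, Y=0, Z=2, U=2) weight 3/140
  (W=0, X=1, Y=1, Z=0, U=2) weight 9/560
  (W=0, X=1, Y=1, Z=2, U=2) weight 3/140
  (W=1, X=0, Y=0, Z=1, U=1) weight 3/2240
  (W=2, X=0, Y=0, Z=0, U=0) weight 1/224
  … 10 more
Group by W:
  weight(W=0) = 3/32
  weight(W=1) = 3/224
  weight(W=2) = 3/32
Total weight = 3/32 + 3/224 + 3/32 = 45/224
P(W=0 | obs) = 3/32 / 45/224 = 7/15
P(W=1 | obs) = 3/224 / 45/224 = 1/15
P(W=2 | obs) = 3/32 / 45/224 = 7/15

P(W = 2 | obs) = 7/15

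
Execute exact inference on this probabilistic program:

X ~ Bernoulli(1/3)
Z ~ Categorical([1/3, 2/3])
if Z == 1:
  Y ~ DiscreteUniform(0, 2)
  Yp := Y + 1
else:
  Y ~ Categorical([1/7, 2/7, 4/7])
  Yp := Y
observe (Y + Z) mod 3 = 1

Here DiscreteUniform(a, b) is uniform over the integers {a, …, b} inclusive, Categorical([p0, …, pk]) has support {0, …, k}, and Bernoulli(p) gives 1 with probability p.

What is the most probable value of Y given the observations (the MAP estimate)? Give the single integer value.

Enumerate traces; 4 have nonzero weight after conditioning:
  (X=0, Z=0, Y=1) weight 4/63
  (X=0, Z=1, Y=0) weight 4/27
  (X=1, Z=0, Y=1) weight 2/63
  (X=1, Z=1, Y=0) weight 2/27
Group by Y:
  weight(Y=0) = 2/9
  weight(Y=1) = 2/21
Total weight = 2/9 + 2/21 = 20/63
P(Y=0 | obs) = 2/9 / 20/63 = 7/10
P(Y=1 | obs) = 2/21 / 20/63 = 3/10
argmax = 0

argmax_v P(Y = v | obs) = 0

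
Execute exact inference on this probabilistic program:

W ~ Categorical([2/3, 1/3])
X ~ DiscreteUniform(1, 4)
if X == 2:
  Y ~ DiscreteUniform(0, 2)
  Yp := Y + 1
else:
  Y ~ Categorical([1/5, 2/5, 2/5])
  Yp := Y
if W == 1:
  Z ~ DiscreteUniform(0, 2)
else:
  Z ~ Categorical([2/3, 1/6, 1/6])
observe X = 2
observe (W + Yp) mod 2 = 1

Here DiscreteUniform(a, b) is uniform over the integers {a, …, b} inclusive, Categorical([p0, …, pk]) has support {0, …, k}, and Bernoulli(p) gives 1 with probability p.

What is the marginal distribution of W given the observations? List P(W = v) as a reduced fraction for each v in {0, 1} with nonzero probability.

Enumerate traces; 9 have nonzero weight after conditioning:
  (W=0, X=2, Y=0, Z=0) weight 1/27
  (W=0, X=2, Y=0, Z=1) weight 1/108
  (W=0, X=2, Y=0, Z=2) weight 1/108
  (W=0, X=2, Y=2, Z=0) weight 1/27
  (W=0, X=2, Y=2, Z=1) weight 1/108
  (W=0, X=2, Y=2, Z=2) weight 1/108
  (W=1, X=2, Y=1, Z=0) weight 1/108
  (W=1, X=2, Y=1, Z=1) weight 1/108
  … 1 more
Group by W:
  weight(W=0) = 1/9
  weight(W=1) = 1/36
Total weight = 1/9 + 1/36 = 5/36
P(W=0 | obs) = 1/9 / 5/36 = 4/5
P(W=1 | obs) = 1/36 / 5/36 = 1/5

P(W=0) = 4/5, P(W=1) = 1/5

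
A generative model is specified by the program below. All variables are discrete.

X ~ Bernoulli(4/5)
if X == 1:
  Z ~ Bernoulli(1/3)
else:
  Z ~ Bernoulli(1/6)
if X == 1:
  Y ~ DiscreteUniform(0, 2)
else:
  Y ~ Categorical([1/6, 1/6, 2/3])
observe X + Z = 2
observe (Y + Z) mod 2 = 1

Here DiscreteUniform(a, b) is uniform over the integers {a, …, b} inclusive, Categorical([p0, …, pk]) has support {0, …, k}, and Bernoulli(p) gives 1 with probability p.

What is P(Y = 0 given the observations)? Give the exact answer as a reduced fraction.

P(Y = 0 | obs) = 1/2

Enumerate traces; 2 have nonzero weight after conditioning:
  (X=1, Z=1, Y=0) weight 4/45
  (X=1, Z=1, Y=2) weight 4/45
Group by Y:
  weight(Y=0) = 4/45
  weight(Y=2) = 4/45
Total weight = 4/45 + 4/45 = 8/45
P(Y=0 | obs) = 4/45 / 8/45 = 1/2
P(Y=2 | obs) = 4/45 / 8/45 = 1/2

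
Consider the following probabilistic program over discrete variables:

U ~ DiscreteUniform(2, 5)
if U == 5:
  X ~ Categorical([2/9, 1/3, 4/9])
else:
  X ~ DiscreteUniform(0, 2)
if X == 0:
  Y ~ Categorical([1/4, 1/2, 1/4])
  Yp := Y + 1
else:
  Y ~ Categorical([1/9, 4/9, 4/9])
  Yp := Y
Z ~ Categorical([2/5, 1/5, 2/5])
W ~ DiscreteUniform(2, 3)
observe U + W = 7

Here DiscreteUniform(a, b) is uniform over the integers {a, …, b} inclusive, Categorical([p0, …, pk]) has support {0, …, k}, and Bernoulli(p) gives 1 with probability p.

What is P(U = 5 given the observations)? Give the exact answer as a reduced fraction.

P(U = 5 | obs) = 1/2

Enumerate traces; 54 have nonzero weight after conditioning:
  (U=4, X=0, Y=0, Z=0, W=3) weight 1/240
  (U=4, X=0, Y=0, Z=1, W=3) weight 1/480
  (U=4, X=0, Y=0, Z=2, W=3) weight 1/240
  (U=4, X=0, Y=1, Z=0, W=3) weight 1/120
  (U=4, X=0, Y=1, Z=1, W=3) weight 1/240
  (U=4, X=0, Y=1, Z=2, W=3) weight 1/120
  (U=4, X=0, Y=2, Z=0, W=3) weight 1/240
  (U=4, X=0, Y=2, Z=1, W=3) weight 1/480
  (U=5, X=0, Y=0, Z=0, W=2) weight 1/360
  … 45 more
Group by U:
  weight(U=4) = 1/8
  weight(U=5) = 1/8
Total weight = 1/8 + 1/8 = 1/4
P(U=4 | obs) = 1/8 / 1/4 = 1/2
P(U=5 | obs) = 1/8 / 1/4 = 1/2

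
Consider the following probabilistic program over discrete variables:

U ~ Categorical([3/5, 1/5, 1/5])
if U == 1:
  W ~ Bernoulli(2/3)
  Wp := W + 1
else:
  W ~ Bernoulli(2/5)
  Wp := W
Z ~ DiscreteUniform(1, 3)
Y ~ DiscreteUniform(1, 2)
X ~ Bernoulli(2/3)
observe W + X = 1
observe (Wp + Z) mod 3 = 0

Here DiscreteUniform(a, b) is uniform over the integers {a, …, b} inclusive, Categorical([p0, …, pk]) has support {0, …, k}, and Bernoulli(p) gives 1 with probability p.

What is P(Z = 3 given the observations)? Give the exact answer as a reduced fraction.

Enumerate traces; 12 have nonzero weight after conditioning:
  (U=0, W=0, Z=3, Y=1, X=1) weight 1/25
  (U=0, W=0, Z=3, Y=2, X=1) weight 1/25
  (U=0, W=1, Z=2, Y=1, X=0) weight 1/75
  (U=0, W=1, Z=2, Y=2, X=0) weight 1/75
  (U=1, W=0, Z=2, Y=1, X=1) weight 1/135
  (U=1, W=0, Z=2, Y=2, X=1) weight 1/135
  (U=1, W=1, Z=1, Y=1, X=0) weight 1/135
  (U=1, W=1, Z=1, Y=2, X=0) weight 1/135
  … 4 more
Group by Z:
  weight(Z=1) = 2/135
  weight(Z=2) = 34/675
  weight(Z=3) = 8/75
Total weight = 2/135 + 34/675 + 8/75 = 116/675
P(Z=1 | obs) = 2/135 / 116/675 = 5/58
P(Z=2 | obs) = 34/675 / 116/675 = 17/58
P(Z=3 | obs) = 8/75 / 116/675 = 18/29

P(Z = 3 | obs) = 18/29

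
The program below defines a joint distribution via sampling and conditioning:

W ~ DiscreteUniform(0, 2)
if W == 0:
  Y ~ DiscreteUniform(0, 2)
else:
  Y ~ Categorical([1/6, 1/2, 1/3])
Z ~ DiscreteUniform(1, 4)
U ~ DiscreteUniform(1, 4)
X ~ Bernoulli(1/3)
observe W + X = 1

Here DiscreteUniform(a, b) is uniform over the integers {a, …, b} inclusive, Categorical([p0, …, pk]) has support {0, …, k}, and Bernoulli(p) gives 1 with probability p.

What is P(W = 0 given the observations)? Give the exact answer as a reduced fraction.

P(W = 0 | obs) = 1/3

Enumerate traces; 96 have nonzero weight after conditioning:
  (W=0, Y=0, Z=1, U=1, X=1) weight 1/432
  (W=0, Y=0, Z=1, U=2, X=1) weight 1/432
  (W=0, Y=0, Z=1, U=3, X=1) weight 1/432
  (W=0, Y=0, Z=1, U=4, X=1) weight 1/432
  (W=0, Y=0, Z=2, U=1, X=1) weight 1/432
  (W=0, Y=0, Z=2, U=2, X=1) weight 1/432
  (W=0, Y=0, Z=2, U=3, X=1) weight 1/432
  (W=0, Y=0, Z=2, U=4, X=1) weight 1/432
  (W=1, Y=0, Z=1, U=1, X=0) weight 1/432
  … 87 more
Group by W:
  weight(W=0) = 1/9
  weight(W=1) = 2/9
Total weight = 1/9 + 2/9 = 1/3
P(W=0 | obs) = 1/9 / 1/3 = 1/3
P(W=1 | obs) = 2/9 / 1/3 = 2/3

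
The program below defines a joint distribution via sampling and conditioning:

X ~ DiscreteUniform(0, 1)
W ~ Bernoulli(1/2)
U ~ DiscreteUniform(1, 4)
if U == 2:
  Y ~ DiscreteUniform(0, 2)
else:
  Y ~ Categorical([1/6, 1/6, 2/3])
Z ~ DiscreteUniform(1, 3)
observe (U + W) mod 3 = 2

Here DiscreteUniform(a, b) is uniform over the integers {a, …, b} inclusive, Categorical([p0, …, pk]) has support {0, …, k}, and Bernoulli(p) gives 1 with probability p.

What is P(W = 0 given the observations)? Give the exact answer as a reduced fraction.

Enumerate traces; 54 have nonzero weight after conditioning:
  (X=0, W=0, U=2, Y=0, Z=1) weight 1/144
  (X=0, W=0, U=2, Y=0, Z=2) weight 1/144
  (X=0, W=0, U=2, Y=0, Z=3) weight 1/144
  (X=0, W=0, U=2, Y=1, Z=1) weight 1/144
  (X=0, W=0, U=2, Y=1, Z=2) weight 1/144
  (X=0, W=0, U=2, Y=1, Z=3) weight 1/144
  (X=0, W=0, U=2, Y=2, Z=1) weight 1/144
  (X=0, W=0, U=2, Y=2, Z=2) weight 1/144
  (X=0, W=1, U=1, Y=0, Z=1) weight 1/288
  … 45 more
Group by W:
  weight(W=0) = 1/8
  weight(W=1) = 1/4
Total weight = 1/8 + 1/4 = 3/8
P(W=0 | obs) = 1/8 / 3/8 = 1/3
P(W=1 | obs) = 1/4 / 3/8 = 2/3

P(W = 0 | obs) = 1/3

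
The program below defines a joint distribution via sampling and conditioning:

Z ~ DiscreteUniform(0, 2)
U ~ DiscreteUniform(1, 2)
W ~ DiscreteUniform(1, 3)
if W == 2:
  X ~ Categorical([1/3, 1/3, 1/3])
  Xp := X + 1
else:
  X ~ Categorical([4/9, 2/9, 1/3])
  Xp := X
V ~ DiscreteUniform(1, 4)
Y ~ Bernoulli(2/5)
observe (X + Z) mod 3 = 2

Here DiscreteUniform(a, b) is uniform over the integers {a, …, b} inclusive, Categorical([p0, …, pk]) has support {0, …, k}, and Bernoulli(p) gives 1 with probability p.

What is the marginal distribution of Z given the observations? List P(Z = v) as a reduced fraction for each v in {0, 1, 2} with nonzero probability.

Enumerate traces; 144 have nonzero weight after conditioning:
  (Z=0, U=1, W=1, X=2, V=1, Y=0) weight 1/360
  (Z=0, U=1, W=1, X=2, V=1, Y=1) weight 1/540
  (Z=0, U=1, W=1, X=2, V=2, Y=0) weight 1/360
  (Z=0, U=1, W=1, X=2, V=2, Y=1) weight 1/540
  (Z=0, U=1, W=1, X=2, V=3, Y=0) weight 1/360
  (Z=0, U=1, W=1, X=2, V=3, Y=1) weight 1/540
  (Z=0, U=1, W=1, X=2, V=4, Y=0) weight 1/360
  (Z=0, U=1, W=1, X=2, V=4, Y=1) weight 1/540
  (Z=1, U=1, W=1, X=1, V=1, Y=0) weight 1/540
  (Z=2, U=1, W=1, X=0, V=1, Y=0) weight 1/270
  … 134 more
Group by Z:
  weight(Z=0) = 1/9
  weight(Z=1) = 7/81
  weight(Z=2) = 11/81
Total weight = 1/9 + 7/81 + 11/81 = 1/3
P(Z=0 | obs) = 1/9 / 1/3 = 1/3
P(Z=1 | obs) = 7/81 / 1/3 = 7/27
P(Z=2 | obs) = 11/81 / 1/3 = 11/27

P(Z=0) = 1/3, P(Z=1) = 7/27, P(Z=2) = 11/27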